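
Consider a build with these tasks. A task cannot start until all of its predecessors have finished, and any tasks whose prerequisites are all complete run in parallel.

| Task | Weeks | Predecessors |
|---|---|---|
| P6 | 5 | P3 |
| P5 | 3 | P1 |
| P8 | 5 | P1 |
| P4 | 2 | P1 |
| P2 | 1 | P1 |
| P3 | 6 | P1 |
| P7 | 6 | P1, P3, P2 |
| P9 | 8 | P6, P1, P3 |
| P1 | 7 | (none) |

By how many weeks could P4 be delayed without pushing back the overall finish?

17

P1→P3→P6→P9 = 7+6+5+8 = 26 sets the makespan at 26 weeks.
Longest path through P4: 9 weeks (earliest finish 9, latest finish 26).
Slack of P4 = 24 − 7 = 17 weeks.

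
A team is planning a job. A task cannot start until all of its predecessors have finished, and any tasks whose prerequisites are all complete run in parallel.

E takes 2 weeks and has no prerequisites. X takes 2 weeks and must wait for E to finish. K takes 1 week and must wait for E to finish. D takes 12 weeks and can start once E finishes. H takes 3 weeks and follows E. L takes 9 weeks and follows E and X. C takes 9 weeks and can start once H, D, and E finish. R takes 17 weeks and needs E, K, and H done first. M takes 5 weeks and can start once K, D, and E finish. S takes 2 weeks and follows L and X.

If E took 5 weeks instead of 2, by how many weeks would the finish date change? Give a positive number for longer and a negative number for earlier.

3

Baseline: E→D→C = 2+12+9 = 23 → 23 weeks.
Since E is critical, the +3 change carries straight to that chain (now 26 weeks).
The critical path is still E→D→C; finish is now 26 weeks.
Change in finish: 26 − 23 = +3 weeks.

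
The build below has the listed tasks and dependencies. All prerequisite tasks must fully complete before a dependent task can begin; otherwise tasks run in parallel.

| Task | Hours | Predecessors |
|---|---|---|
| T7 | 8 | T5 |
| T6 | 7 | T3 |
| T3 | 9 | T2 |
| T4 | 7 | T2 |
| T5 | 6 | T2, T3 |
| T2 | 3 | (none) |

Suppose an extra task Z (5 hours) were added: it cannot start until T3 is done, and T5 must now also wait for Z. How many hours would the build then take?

Originally the build takes 26 hours.
With Z inserted, T5 now waits for max(T2, T3, Z).
New critical path: T2→T3→Z→T5→T7 = 3+9+5+6+8 = 31 ⇒ 31 hours.

31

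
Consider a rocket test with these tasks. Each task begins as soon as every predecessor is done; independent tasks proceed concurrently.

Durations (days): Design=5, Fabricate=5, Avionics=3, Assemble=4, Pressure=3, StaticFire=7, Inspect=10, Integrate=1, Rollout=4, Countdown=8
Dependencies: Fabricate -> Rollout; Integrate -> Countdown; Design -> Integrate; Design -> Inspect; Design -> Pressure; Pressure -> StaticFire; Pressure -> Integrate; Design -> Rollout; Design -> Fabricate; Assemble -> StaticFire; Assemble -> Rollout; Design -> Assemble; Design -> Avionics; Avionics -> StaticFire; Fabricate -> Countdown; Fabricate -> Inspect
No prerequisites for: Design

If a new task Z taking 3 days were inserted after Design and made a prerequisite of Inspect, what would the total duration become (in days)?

20

Originally the plan takes 20 days.
With Z inserted, Inspect now waits for max(Design, Fabricate, Z).
New critical path: Design→Fabricate→Inspect = 5+5+10 = 20 ⇒ 20 days.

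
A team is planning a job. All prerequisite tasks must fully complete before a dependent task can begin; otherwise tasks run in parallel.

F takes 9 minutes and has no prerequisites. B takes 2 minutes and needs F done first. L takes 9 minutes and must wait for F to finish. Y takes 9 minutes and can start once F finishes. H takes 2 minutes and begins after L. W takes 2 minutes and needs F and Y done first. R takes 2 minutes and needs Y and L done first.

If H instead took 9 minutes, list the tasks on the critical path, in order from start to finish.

Baseline: F→L→H = 9+9+2 = 20 → 20 minutes.
H lies on that path, so at 9 minutes the path becomes 27 minutes.
That remains the longest chain; total 27 minutes.

F, L, H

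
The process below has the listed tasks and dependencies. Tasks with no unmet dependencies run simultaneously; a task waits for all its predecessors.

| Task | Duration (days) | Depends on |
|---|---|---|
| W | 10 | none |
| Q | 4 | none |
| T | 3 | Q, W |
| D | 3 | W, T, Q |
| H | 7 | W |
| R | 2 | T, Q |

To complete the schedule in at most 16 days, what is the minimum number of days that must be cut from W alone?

1

Current finish: 17 days; target: 16.
W is on every critical path, so each day cut from W cuts the finish by one (this holds down to a finish of 10).
Need 17 − 16 = 1 day off W → W becomes 9 days, finish becomes 16.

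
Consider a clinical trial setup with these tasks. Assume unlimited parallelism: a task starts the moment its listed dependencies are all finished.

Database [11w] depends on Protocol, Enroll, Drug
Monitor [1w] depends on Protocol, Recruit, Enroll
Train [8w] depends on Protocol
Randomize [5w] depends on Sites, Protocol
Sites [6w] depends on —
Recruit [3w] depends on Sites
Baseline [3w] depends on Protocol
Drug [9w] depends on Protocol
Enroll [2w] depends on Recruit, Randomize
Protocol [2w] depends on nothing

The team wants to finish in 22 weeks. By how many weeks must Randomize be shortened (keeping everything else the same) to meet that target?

Current finish: 24 weeks; target: 22.
Randomize is on every critical path, so each week cut from Randomize cuts the finish by one (this holds down to a finish of 22).
Need 24 − 22 = 2 weeks off Randomize → Randomize becomes 3 weeks, finish becomes 22.

2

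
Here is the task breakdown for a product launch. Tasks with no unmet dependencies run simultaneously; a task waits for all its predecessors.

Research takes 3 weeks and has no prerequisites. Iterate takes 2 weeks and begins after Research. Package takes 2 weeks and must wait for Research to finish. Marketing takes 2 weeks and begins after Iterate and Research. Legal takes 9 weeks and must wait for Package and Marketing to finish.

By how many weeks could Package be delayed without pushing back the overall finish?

2

The longest chain is Research→Iterate→Marketing→Legal = 3+2+2+9 = 16; overall finish 16 weeks.
Package finishes as early as 5 and must finish by 7.
Slack of Package = 5 − 3 = 2 weeks.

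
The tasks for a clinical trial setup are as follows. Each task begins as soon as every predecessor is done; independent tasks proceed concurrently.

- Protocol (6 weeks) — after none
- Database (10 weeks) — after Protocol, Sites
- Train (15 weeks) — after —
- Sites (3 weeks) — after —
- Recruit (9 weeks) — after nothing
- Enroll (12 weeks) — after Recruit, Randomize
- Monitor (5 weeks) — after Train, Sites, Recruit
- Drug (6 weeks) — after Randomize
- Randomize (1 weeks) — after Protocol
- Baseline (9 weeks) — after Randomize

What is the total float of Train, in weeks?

Recruit→Enroll = 9+12 = 21 sets the makespan at 21 weeks.
Longest path through Train: 20 weeks (earliest finish 15, latest finish 16).
Slack of Train = 1 − 0 = 1 week.

1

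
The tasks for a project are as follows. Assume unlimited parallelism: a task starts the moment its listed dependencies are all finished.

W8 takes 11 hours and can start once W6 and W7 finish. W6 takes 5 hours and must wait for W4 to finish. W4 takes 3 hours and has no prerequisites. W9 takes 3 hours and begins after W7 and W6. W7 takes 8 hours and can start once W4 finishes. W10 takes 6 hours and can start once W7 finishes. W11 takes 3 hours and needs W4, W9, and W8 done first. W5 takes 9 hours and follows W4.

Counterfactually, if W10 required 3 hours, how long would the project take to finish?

Critical path before the change: W4→W7→W8→W11 = 3+8+11+3 = 25 giving 25 hours.
W10 has 8 hours of float (longest path through it is 17).
That remains the longest chain; total 25 hours.

25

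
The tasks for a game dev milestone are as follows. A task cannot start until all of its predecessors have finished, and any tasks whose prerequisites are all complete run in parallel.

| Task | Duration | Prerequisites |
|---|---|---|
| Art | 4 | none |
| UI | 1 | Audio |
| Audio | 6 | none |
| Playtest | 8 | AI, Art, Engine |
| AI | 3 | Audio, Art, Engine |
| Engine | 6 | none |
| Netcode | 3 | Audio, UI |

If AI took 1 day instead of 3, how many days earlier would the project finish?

2

Actual critical path: Engine→AI→Playtest = 6+3+8 = 17 ⇒ 17 days.
AI lies on that path, so at 1 day the path becomes 15 days.
That remains the longest chain; total 15 days.
Change in finish: 15 − 17 = -2 days.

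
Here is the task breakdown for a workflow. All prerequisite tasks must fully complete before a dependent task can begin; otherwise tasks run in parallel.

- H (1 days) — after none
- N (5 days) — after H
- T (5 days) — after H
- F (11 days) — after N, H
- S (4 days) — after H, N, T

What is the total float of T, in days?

7

H→N→F = 1+5+11 = 17 sets the makespan at 17 days.
Longest path through T: 10 days (earliest finish 6, latest finish 13).
Slack of T = 8 − 1 = 7 days.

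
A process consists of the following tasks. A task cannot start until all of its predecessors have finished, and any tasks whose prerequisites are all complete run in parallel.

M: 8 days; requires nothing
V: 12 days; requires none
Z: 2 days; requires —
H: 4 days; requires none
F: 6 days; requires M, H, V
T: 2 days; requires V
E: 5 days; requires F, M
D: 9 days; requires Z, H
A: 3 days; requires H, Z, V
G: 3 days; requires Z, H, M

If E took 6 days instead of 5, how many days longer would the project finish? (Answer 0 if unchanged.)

1

Actual critical path: V→F→E = 12+6+5 = 23 ⇒ 23 days.
Since E is critical, the +1 change carries straight to that chain (now 24 days).
No other chain overtakes it, so the finish is 24 days.
Change in finish: 24 − 23 = +1 days.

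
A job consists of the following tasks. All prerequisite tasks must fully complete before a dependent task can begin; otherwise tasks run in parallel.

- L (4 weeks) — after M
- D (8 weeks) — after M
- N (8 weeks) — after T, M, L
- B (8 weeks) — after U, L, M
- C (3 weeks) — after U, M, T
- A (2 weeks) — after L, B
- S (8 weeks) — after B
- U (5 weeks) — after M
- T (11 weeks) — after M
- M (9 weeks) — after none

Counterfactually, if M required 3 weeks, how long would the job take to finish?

24

The binding path is M→U→B→S = 9+5+8+8 = 30; finish at 30 weeks.
Since M is critical, the -6 change carries straight to that chain (now 24 weeks).
That remains the longest chain; total 24 weeks.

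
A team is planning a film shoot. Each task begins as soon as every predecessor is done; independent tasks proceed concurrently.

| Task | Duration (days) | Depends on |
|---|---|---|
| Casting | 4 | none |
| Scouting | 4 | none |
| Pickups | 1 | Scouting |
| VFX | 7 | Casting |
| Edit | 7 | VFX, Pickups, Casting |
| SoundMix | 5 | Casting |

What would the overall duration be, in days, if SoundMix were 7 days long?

18

As given, the longest chain is Casting→VFX→Edit = 4+7+7 = 18, so the finish is 18 days.
The longest path through SoundMix is only 9 days, so SoundMix has float 9.
No other chain overtakes it, so the finish is 18 days.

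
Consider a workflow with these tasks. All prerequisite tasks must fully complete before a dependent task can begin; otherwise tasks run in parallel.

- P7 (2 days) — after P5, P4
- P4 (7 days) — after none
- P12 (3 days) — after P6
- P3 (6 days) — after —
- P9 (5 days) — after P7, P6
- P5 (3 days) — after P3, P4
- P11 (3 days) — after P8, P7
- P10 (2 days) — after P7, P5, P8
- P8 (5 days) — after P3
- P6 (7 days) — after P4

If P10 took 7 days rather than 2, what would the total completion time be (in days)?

19

As given, the longest chain is P4→P6→P9 = 7+7+5 = 19, so the finish is 19 days.
The longest path through P10 is only 14 days, so P10 has float 5.
Now P4→P5→P7→P10 = 7+3+2+7 = 19 is longest, so the finish becomes 19 days.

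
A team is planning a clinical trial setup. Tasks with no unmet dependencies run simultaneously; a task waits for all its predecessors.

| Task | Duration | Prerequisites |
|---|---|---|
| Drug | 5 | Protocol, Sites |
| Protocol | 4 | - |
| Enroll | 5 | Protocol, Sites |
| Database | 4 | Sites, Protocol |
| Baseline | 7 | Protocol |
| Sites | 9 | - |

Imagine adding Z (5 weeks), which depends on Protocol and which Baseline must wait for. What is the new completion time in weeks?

Originally the project takes 14 weeks.
With Z inserted, Baseline now waits for max(Protocol, Z).
New critical path: Protocol→Z→Baseline = 4+5+7 = 16 ⇒ 16 weeks.

16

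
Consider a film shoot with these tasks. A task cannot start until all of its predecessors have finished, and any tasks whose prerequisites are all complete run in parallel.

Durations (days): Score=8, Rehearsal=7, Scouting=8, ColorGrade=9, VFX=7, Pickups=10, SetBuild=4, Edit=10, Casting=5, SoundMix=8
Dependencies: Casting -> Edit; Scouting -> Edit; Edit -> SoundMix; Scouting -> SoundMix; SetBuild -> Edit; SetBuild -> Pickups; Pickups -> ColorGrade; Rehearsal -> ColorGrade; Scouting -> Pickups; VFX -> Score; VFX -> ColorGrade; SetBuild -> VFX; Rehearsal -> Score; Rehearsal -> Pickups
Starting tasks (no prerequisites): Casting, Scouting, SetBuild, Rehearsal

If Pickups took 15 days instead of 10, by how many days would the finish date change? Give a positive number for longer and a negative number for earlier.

Critical path before the change: Scouting→Pickups→ColorGrade = 8+10+9 = 27 giving 27 days.
Pickups lies on that path, so at 15 days the path becomes 32 days.
No other chain overtakes it, so the finish is 32 days.
Change in finish: 32 − 27 = +5 days.

5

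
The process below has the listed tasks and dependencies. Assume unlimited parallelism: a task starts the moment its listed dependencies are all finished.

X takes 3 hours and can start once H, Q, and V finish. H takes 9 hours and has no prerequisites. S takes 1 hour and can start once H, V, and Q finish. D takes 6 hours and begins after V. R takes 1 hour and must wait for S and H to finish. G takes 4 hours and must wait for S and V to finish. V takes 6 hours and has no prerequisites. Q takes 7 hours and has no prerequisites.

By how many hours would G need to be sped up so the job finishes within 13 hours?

Current finish: 14 hours; target: 13.
G is on every critical path, so each hour cut from G cuts the finish by one (this holds down to a finish of 12).
Need 14 − 13 = 1 hour off G → G becomes 3 hours, finish becomes 13.

1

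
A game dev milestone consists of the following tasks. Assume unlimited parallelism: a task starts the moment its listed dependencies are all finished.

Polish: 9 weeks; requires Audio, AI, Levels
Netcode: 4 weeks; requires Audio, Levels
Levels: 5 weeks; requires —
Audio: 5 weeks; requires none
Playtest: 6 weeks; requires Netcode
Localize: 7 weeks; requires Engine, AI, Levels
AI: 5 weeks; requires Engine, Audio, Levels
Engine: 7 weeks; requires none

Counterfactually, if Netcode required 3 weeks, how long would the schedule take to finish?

21

Critical path before the change: Engine→AI→Polish = 7+5+9 = 21 giving 21 weeks.
Netcode is off the critical path — its longest chain is 15 weeks, giving 6 of slack.
No other chain overtakes it, so the finish is 21 weeks.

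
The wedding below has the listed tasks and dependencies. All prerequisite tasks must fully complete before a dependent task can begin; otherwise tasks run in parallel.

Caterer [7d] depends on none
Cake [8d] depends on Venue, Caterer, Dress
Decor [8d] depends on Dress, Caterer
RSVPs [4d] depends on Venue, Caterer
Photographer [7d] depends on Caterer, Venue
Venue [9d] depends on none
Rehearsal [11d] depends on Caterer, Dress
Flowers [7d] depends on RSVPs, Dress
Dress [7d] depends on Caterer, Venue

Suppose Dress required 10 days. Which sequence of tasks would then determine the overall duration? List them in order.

Actual critical path: Venue→Dress→Rehearsal = 9+7+11 = 27 ⇒ 27 days.
Dress lies on that path, so at 10 days the path becomes 30 days.
That remains the longest chain; total 30 days.

Venue, Dress, Rehearsal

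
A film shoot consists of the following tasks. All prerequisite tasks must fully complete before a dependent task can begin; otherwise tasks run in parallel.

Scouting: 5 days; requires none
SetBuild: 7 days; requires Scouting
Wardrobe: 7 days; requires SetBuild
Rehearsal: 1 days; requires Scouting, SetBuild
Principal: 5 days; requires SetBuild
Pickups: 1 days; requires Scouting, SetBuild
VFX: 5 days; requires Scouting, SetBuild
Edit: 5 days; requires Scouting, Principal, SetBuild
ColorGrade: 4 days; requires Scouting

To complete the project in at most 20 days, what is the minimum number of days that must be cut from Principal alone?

2

Current finish: 22 days; target: 20.
Principal is on every critical path, so each day cut from Principal cuts the finish by one (this holds down to a finish of 19).
Need 22 − 20 = 2 days off Principal → Principal becomes 3 days, finish becomes 20.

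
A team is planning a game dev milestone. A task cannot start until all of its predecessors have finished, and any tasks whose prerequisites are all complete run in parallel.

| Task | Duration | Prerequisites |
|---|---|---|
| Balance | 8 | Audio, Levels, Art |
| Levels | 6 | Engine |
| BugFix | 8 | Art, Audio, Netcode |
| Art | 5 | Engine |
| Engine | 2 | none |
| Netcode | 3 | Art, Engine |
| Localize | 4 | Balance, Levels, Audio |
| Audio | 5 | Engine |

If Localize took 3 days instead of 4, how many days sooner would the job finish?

1

Critical path before the change: Engine→Levels→Balance→Localize = 2+6+8+4 = 20 giving 20 days.
Localize is on the critical path; changing it to 3 makes that path 19 days.
The critical path is still Engine→Levels→Balance→Localize; finish is now 19 days.
Change in finish: 19 − 20 = -1 days.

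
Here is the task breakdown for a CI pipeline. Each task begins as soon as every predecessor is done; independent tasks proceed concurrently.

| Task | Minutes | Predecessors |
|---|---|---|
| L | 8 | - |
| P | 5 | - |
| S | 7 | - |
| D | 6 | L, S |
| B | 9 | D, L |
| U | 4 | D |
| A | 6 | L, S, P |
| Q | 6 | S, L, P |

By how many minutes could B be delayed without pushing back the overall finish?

0

Critical path: L→D→B = 8+6+9 = 23, so the finish is 23 minutes.
The longest chain containing B totals 23 minutes.
Slack of B = 14 − 14 = 0 minutes.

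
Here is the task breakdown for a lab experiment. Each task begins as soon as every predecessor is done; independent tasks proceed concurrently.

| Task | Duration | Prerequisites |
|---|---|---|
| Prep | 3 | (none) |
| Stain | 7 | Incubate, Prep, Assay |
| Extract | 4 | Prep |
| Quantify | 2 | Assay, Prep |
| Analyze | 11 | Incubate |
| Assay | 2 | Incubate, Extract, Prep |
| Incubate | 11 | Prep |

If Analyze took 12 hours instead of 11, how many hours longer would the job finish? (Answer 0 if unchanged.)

1

Critical path before the change: Prep→Incubate→Analyze = 3+11+11 = 25 giving 25 hours.
Analyze is on the critical path; changing it to 12 makes that path 26 hours.
The critical path is still Prep→Incubate→Analyze; finish is now 26 hours.
Change in finish: 26 − 25 = +1 hours.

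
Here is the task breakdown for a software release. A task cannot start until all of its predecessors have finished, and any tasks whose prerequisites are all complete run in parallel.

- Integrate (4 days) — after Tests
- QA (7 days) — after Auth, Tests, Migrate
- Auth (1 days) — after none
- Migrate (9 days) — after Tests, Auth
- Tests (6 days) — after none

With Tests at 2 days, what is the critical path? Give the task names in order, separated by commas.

As given, the longest chain is Tests→Migrate→QA = 6+9+7 = 22, so the finish is 22 days.
Tests lies on that path, so at 2 days the path becomes 18 days.
The critical path is still Tests→Migrate→QA; finish is now 18 days.

Tests, Migrate, QA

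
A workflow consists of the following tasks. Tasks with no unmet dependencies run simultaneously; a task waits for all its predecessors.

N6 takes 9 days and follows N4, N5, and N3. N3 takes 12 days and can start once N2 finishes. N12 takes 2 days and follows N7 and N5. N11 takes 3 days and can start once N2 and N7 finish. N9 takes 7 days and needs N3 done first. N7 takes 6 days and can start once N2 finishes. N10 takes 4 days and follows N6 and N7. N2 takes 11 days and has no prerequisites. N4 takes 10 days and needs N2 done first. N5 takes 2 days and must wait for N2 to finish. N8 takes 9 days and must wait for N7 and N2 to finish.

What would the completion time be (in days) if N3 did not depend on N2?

34

With the dependency in place, N2→N3→N6→N10 = 11+12+9+4 = 36 sets the finish at 36 days.
Without N2→N3, N3's earliest start moves from 11 to 0.
The longest chain is now N2→N4→N6→N10 = 11+10+9+4 = 34, so the project takes 34 days.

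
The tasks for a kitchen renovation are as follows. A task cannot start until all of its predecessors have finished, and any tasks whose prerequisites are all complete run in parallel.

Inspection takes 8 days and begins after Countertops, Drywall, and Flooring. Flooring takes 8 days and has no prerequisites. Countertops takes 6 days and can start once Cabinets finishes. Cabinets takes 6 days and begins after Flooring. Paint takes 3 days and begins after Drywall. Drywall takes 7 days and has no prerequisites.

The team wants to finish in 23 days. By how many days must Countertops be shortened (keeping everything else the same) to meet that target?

Current finish: 28 days; target: 23.
Countertops is on every critical path, so each day cut from Countertops cuts the finish by one (this holds down to a finish of 23).
Need 28 − 23 = 5 days off Countertops → Countertops becomes 1 day, finish becomes 23.

5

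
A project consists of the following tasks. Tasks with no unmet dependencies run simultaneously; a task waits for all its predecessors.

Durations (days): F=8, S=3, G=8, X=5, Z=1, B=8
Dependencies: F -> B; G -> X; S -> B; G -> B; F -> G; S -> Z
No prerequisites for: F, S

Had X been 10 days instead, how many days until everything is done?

The binding path is F→G→B = 8+8+8 = 24; finish at 24 days.
X is off the critical path — its longest chain is 21 days, giving 3 of slack.
Now F→G→X = 8+8+10 = 26 is longest, so the finish becomes 26 days.

26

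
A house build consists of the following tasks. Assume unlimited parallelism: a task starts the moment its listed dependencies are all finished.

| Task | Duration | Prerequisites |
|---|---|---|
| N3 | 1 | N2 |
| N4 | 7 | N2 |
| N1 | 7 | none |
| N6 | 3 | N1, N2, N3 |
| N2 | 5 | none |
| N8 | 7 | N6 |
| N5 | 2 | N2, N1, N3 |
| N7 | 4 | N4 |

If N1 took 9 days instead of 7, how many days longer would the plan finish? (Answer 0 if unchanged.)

2

Actual critical path: N1→N6→N8 = 7+3+7 = 17 ⇒ 17 days.
Since N1 is critical, the +2 change carries straight to that chain (now 19 days).
No other chain overtakes it, so the finish is 19 days.
Change in finish: 19 − 17 = +2 days.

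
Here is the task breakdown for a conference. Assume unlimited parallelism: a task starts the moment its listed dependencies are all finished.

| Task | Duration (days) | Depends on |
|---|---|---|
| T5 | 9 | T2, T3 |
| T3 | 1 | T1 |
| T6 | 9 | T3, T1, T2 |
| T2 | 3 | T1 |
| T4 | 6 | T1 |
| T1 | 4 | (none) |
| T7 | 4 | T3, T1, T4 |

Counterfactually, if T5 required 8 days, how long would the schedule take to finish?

The binding path is T1→T2→T5 = 4+3+9 = 16; finish at 16 days.
T5 is on the critical path; changing it to 8 makes that path 15 days.
Now T1→T2→T6 = 4+3+9 = 16 is longest, so the finish becomes 16 days.

16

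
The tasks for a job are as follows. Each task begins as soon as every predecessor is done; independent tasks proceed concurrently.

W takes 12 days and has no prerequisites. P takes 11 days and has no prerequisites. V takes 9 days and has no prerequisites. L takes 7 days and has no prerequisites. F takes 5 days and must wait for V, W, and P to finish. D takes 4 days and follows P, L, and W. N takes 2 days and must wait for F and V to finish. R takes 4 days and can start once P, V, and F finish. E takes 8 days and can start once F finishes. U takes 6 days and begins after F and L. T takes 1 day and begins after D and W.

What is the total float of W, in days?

0

The longest chain is W→F→E = 12+5+8 = 25; overall finish 25 days.
Longest path through W: 25 days (earliest finish 12, latest finish 12).
Float = 25 − 25 = 0.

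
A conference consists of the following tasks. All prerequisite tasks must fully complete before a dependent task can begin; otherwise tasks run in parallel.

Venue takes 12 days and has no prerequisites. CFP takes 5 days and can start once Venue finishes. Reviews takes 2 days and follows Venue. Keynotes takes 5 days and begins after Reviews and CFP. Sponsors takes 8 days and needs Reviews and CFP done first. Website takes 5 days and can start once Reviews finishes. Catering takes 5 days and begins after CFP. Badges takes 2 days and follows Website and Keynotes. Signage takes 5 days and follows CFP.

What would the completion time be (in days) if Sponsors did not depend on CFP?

Original critical path: Venue→CFP→Sponsors = 12+5+8 = 25 ⇒ 25 days.
Without CFP→Sponsors, Sponsors's earliest start moves from 17 to 14.
After: Venue→CFP→Keynotes→Badges = 12+5+5+2 = 24 → 24 days.

24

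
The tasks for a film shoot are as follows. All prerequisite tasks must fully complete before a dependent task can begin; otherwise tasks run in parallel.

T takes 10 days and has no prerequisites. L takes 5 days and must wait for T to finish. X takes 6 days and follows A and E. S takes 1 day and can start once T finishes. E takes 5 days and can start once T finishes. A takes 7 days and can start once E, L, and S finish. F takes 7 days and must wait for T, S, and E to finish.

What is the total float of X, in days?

0

T→E→A→X = 10+5+7+6 = 28 sets the makespan at 28 days.
X finishes as early as 28 and must finish by 28.
Slack of X = 22 − 22 = 0 days.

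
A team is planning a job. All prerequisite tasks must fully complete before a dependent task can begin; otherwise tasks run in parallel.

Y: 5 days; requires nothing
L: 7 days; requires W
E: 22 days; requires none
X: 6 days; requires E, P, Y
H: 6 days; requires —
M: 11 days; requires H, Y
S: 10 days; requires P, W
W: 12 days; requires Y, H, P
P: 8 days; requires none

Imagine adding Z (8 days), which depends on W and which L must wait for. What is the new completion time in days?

Originally the plan takes 30 days.
With Z inserted, L now waits for max(W, Z).
New critical path: P→W→Z→L = 8+12+8+7 = 35 ⇒ 35 days.

35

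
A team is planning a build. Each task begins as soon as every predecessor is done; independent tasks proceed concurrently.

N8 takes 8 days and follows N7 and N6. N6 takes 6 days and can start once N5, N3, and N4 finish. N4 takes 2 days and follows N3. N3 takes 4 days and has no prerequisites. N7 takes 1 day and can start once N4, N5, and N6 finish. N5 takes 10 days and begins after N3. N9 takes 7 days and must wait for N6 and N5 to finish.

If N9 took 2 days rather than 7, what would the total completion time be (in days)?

Actual critical path: N3→N5→N6→N7→N8 = 4+10+6+1+8 = 29 ⇒ 29 days.
N9 is off the critical path — its longest chain is 27 days, giving 2 of slack.
The critical path is still N3→N5→N6→N7→N8; finish is now 29 days.

29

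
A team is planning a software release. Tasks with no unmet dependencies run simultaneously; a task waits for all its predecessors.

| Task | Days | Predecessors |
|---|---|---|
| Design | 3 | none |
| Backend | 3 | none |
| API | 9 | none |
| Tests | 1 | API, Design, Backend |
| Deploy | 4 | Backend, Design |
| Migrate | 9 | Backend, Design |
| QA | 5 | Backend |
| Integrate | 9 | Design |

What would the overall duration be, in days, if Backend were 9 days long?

18

Actual critical path: Backend→Migrate = 3+9 = 12 ⇒ 12 days.
Backend lies on that path, so at 9 days the path becomes 18 days.
The critical path is still Backend→Migrate; finish is now 18 days.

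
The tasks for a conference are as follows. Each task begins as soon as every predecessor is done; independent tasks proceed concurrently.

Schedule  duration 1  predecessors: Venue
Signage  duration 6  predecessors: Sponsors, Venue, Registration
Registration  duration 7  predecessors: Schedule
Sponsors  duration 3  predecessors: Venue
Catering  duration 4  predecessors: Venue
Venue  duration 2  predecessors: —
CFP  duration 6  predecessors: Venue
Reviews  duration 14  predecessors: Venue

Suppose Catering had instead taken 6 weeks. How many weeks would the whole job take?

16

Actual critical path: Venue→Reviews = 2+14 = 16 ⇒ 16 weeks.
The longest path through Catering is only 6 weeks, so Catering has float 10.
That remains the longest chain; total 16 weeks.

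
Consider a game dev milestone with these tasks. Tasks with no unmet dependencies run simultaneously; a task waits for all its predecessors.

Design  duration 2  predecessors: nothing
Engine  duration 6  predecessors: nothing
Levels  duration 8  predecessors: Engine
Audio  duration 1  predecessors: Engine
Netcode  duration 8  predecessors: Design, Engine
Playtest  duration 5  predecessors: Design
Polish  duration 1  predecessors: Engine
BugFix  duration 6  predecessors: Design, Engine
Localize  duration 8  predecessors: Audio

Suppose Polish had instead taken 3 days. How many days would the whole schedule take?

Critical path before the change: Engine→Audio→Localize = 6+1+8 = 15 giving 15 days.
The longest path through Polish is only 7 days, so Polish has float 8.
The critical path is still Engine→Audio→Localize; finish is now 15 days.

15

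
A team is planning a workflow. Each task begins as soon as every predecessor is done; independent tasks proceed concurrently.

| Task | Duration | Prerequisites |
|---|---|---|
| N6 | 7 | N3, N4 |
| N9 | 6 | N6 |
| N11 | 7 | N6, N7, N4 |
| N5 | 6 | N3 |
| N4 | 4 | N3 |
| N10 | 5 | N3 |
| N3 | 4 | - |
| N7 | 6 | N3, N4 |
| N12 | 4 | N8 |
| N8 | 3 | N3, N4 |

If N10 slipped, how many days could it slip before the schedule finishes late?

N3→N4→N6→N11 = 4+4+7+7 = 22 sets the makespan at 22 days.
Longest path through N10: 9 days (earliest finish 9, latest finish 22).
So N10 can slip 22 − 9 = 13 days.

13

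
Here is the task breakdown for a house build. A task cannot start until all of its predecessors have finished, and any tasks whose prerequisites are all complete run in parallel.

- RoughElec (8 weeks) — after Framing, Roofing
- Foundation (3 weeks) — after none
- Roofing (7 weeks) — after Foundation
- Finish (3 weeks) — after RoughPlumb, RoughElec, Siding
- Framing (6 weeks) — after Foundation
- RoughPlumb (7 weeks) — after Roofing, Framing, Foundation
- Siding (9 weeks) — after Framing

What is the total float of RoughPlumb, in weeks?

The longest chain is Foundation→Framing→Siding→Finish = 3+6+9+3 = 21; overall finish 21 weeks.
RoughPlumb finishes as early as 17 and must finish by 18.
Slack of RoughPlumb = 11 − 10 = 1 week.

1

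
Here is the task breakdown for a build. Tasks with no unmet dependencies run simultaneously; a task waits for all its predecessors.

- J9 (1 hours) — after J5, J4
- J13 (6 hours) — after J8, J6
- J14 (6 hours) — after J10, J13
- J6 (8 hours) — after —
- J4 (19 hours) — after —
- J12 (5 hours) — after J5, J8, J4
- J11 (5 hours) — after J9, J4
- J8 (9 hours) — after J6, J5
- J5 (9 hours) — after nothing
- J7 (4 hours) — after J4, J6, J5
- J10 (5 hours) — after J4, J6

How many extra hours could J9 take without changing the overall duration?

5

The longest chain is J4→J10→J14 = 19+5+6 = 30; overall finish 30 hours.
Longest path through J9: 25 hours (earliest finish 20, latest finish 25).
Slack of J9 = 24 − 19 = 5 hours.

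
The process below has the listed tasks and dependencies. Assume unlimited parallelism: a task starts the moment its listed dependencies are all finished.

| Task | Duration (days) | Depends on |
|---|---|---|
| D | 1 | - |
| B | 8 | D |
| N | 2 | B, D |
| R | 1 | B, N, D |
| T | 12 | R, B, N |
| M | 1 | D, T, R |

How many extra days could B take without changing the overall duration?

0

The longest chain is D→B→N→R→T→M = 1+8+2+1+12+1 = 25; overall finish 25 days.
The longest chain containing B totals 25 days.
Slack of B = 1 − 1 = 0 days.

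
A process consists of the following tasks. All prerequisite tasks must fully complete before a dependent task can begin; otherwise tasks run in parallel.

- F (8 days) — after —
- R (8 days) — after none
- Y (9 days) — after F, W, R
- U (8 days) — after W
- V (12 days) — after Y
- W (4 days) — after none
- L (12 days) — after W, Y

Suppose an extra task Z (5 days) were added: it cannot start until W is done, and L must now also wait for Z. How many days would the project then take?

29

Originally the project takes 29 days.
With Z inserted, L now waits for max(W, Y, Z).
New critical path: F→Y→V = 8+9+12 = 29 ⇒ 29 days.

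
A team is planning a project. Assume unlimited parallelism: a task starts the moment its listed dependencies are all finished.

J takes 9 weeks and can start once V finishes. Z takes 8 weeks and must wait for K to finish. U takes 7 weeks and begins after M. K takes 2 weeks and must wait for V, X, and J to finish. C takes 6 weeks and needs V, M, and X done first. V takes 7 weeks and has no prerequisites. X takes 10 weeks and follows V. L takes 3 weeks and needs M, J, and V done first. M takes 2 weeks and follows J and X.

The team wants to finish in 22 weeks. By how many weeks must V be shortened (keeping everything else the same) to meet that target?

5

Current finish: 27 weeks; target: 22.
V is on every critical path, so each week cut from V cuts the finish by one (this holds down to a finish of 21).
Need 27 − 22 = 5 weeks off V → V becomes 2 weeks, finish becomes 22.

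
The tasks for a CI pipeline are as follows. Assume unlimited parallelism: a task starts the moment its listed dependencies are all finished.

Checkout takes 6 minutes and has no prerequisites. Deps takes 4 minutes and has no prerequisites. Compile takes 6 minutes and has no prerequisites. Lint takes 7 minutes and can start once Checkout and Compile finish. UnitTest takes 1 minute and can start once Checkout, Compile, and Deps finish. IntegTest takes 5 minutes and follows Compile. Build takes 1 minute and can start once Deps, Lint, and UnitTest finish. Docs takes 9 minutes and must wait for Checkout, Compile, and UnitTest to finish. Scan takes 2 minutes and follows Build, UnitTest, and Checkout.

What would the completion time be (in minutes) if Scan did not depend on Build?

Before: longest chain Checkout→Lint→Build→Scan = 6+7+1+2 = 16, finish 16.
Without Build→Scan, Scan's earliest start moves from 14 to 7.
New critical path: Checkout→UnitTest→Docs = 6+1+9 = 16 ⇒ 16 minutes.

16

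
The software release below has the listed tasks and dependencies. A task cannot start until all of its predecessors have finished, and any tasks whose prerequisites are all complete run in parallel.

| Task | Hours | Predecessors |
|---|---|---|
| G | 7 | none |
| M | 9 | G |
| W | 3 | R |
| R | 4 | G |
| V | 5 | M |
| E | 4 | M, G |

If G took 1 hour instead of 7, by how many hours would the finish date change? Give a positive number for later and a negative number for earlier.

Baseline: G→M→V = 7+9+5 = 21 → 21 hours.
G is on the critical path; changing it to 1 makes that path 15 hours.
That remains the longest chain; total 15 hours.
Change in finish: 15 − 21 = -6 hours.

-6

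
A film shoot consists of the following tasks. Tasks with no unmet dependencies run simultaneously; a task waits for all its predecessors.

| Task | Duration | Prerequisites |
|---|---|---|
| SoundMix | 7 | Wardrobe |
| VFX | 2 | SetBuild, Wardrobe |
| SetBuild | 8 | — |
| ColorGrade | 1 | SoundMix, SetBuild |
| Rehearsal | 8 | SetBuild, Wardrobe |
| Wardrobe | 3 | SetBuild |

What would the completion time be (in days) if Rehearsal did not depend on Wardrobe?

19

Original critical path: SetBuild→Wardrobe→Rehearsal = 8+3+8 = 19 ⇒ 19 days.
Without Wardrobe→Rehearsal, Rehearsal's earliest start moves from 11 to 8.
The longest chain is now SetBuild→Wardrobe→SoundMix→ColorGrade = 8+3+7+1 = 19, so the plan takes 19 days.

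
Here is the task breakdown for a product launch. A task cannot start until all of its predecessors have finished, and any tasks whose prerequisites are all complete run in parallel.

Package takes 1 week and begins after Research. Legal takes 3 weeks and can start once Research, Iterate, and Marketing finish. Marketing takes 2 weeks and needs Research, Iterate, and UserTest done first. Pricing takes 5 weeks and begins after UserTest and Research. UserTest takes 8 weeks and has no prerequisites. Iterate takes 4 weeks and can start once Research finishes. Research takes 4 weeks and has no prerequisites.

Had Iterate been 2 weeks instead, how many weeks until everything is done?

13

Critical path before the change: Research→Iterate→Marketing→Legal = 4+4+2+3 = 13 giving 13 weeks.
Iterate lies on that path, so at 2 weeks the path becomes 11 weeks.
The binding chain switches to UserTest→Pricing = 8+5 = 13; finish 13 weeks.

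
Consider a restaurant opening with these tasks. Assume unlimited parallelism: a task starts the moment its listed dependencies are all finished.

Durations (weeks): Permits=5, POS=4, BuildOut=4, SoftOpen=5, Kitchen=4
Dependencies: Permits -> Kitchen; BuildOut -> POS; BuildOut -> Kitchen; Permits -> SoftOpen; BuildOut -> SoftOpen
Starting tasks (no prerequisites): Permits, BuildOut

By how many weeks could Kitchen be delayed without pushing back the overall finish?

Permits→SoftOpen = 5+5 = 10 sets the makespan at 10 weeks.
The longest chain containing Kitchen totals 9 weeks.
Slack of Kitchen = 6 − 5 = 1 week.

1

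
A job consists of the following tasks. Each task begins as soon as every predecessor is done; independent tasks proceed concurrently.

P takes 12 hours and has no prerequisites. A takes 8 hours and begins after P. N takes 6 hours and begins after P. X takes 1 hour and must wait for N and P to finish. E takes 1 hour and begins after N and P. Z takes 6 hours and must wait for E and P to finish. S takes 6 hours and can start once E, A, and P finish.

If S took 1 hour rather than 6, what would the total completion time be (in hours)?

25

The binding path is P→A→S = 12+8+6 = 26; finish at 26 hours.
S lies on that path, so at 1 hour the path becomes 21 hours.
New critical path: P→N→E→Z = 12+6+1+6 = 25 ⇒ 25 hours.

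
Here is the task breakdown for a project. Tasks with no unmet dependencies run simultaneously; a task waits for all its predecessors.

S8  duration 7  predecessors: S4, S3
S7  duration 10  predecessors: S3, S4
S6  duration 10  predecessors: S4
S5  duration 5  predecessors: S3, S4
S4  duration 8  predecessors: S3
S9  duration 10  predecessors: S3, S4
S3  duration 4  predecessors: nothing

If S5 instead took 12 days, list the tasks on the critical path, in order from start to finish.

S3, S4, S5

Baseline: S3→S4→S6 = 4+8+10 = 22 → 22 days.
The longest path through S5 is only 17 days, so S5 has float 5.
Now S3→S4→S5 = 4+8+12 = 24 is longest, so the finish becomes 24 days.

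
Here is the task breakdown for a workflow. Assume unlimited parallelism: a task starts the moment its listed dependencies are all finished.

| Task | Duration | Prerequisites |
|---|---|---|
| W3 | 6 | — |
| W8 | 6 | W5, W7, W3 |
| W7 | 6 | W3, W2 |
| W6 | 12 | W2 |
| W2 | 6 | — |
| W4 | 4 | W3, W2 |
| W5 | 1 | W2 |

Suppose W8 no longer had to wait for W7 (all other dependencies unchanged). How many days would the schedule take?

18

Before: longest chain W2→W6 = 6+12 = 18, finish 18.
Without W7→W8, W8's earliest start moves from 12 to 7.
After: W2→W6 = 6+12 = 18 → 18 days.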